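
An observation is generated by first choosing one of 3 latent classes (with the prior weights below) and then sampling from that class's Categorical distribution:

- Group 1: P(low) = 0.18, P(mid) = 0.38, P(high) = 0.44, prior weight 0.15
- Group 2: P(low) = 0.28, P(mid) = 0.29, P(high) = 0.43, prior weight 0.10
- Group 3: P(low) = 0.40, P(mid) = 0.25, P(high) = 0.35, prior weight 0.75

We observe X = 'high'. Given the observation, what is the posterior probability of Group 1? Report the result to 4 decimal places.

Posterior ∝ prior × likelihood, so P(k | x) ∝ π_k f_k(x); normalise over all components.
Evaluate each component's likelihood at the observed value:
  f_1 = 0.44
  f_2 = 0.43
  f_3 = 0.35
Prior × likelihood for each component:
  π_1·f_1 = 0.15 × 0.44 = 0.066
  π_2·f_2 = 0.10 × 0.43 = 0.043
  π_3·f_3 = 0.75 × 0.35 = 0.2625
Marginal: 0.066 + 0.043 + 0.2625 = 0.3715
Responsibility of Group 1: 0.066 / 0.3715 ≈ 0.1777

0.1777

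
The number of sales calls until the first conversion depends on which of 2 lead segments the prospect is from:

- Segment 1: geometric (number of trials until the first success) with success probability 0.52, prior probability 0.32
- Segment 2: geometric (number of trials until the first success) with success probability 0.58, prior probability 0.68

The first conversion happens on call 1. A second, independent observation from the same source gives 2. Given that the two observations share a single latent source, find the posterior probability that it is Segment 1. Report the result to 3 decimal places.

0.302

Posterior ∝ prior × likelihood, so P(k | x) ∝ π_k f_k(x); normalise over all components.
Since both observations come from the same component, the likelihood for component k is f_k(x₁)·f_k(x₂).
  p_1 = [0.52] × [0.2496] = 0.129792
  p_2 = [0.58] × [0.2436] = 0.141288
Unnormalised posteriors:
  π_1·p_1 = 0.32 × 0.129792 = 0.0415334
  π_2·p_2 = 0.68 × 0.141288 = 0.0960758
Sum: 0.0415334 + 0.0960758 = 0.137609
So the posterior for Segment 1 is 0.0415334 / 0.137609 ≈ 0.302.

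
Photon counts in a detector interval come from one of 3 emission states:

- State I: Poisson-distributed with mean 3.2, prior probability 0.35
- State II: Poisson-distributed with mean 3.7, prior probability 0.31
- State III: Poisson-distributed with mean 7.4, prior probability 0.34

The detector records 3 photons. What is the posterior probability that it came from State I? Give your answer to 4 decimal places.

0.4974

Posterior ∝ prior × likelihood, so P(k | x) ∝ π_k f_k(x); normalise over all components.
Component likelihoods at x = 3 photons:
  p_I = e^(−3.2)·3.2^3/3! = 0.222616
  p_II = e^(−3.7)·3.7^3/3! = 0.20872
  p_III = e^(−7.4)·7.4^3/3! = 0.0412824
Multiply by the mixture weights:
  π_I·p_I = 0.35 × 0.222616 = 0.0779156
  π_II·p_II = 0.31 × 0.20872 = 0.0647032
  π_III·p_III = 0.34 × 0.0412824 = 0.014036
Normaliser: 0.0779156 + 0.0647032 + 0.014036 = 0.156655
So the posterior for State I is 0.0779156 / 0.156655 ≈ 0.4974.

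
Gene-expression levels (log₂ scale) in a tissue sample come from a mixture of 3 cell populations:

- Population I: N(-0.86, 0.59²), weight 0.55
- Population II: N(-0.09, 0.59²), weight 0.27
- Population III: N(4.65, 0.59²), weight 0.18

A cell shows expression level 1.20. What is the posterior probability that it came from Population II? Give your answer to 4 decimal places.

0.9523

Apply Bayes' rule: the posterior for each component is proportional to its prior times its likelihood at x.
Normal densities:
  f_I = 0.0015236
  f_II = 0.0619414
  f_III = 2.54211e-08
Prior × likelihood for each component:
  π_I·f_I = 0.55 × 0.0015236 = 0.000837979
  π_II·f_II = 0.27 × 0.0619414 = 0.0167242
  π_III·f_III = 0.18 × 2.54211e-08 = 4.5758e-09
Denominator: 0.000837979 + 0.0167242 + 4.5758e-09 = 0.0175621
P(Population II | data) ≈ 0.9523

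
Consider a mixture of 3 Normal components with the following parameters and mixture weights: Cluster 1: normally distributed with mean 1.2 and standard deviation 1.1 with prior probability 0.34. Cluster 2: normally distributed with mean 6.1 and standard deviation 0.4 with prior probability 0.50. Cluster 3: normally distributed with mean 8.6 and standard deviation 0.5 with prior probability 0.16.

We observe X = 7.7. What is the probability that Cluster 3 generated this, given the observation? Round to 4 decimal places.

0.9934

Apply Bayes' rule: the posterior for each component is proportional to its prior times its likelihood at x.
Component likelihoods at x = 7.7:
  f_1 = (1/(1.1·√(2π)))·exp(−(7.7−1.2)²/(2·1.1²)) = 0.362675·exp(-17.45868) = 9.49096e-09
  f_2 = (1/(0.4·√(2π)))·exp(−(7.7−6.1)²/(2·0.4²)) = 0.997356·exp(-8.00000) = 0.000334576
  f_3 = (1/(0.5·√(2π)))·exp(−(7.7−8.6)²/(2·0.5²)) = 0.797885·exp(-1.62000) = 0.1579
Multiply by the mixture weights:
  w_1·f_1 = 0.34 × 9.49096e-09 = 3.22693e-09
  w_2·f_2 = 0.50 × 0.000334576 = 0.000167288
  w_3·f_3 = 0.16 × 0.1579 = 0.0252641
Sum: 3.22693e-09 + 0.000167288 + 0.0252641 = 0.0254313
P(Cluster 3 | 7.7) ≈ 0.9934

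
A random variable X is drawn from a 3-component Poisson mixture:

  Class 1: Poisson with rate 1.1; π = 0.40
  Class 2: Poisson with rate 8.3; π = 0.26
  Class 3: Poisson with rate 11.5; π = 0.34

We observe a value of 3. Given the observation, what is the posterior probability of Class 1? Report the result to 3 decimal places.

Posterior ∝ prior × likelihood, so P(k | x) ∝ π_k f_k(x); normalise over all components.
Poisson probabilities:
  p_1 = e^(−1.1)·1.1^3/3! = 0.0738419
  p_2 = e^(−8.3)·8.3^3/3! = 0.0236831
  p_3 = e^(−11.5)·11.5^3/3! = 0.00256777
Weight by the priors:
  π_1·p_1 = 0.40 × 0.0738419 = 0.0295368
  π_2·p_2 = 0.26 × 0.0236831 = 0.00615761
  π_3·p_3 = 0.34 × 0.00256777 = 0.000873041
Evidence: 0.0295368 + 0.00615761 + 0.000873041 = 0.0365674
P(Class 1 | x) = 0.0295368 / 0.0365674 ≈ 0.808

0.808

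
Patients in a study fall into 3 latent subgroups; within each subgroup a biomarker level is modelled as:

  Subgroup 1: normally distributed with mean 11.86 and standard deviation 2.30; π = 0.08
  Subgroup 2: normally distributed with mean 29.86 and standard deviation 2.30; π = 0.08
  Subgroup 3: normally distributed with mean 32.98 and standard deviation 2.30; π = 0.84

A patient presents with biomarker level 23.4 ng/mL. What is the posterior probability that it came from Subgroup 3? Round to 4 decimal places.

0.0848

Apply Bayes' rule: the posterior for each component is proportional to its prior times its likelihood at x.
Evaluate each component's likelihood at the observed value:
  p_1 = 5.92476e-07
  p_2 = 0.00335859
  p_3 = 2.96406e-05
Weight by the priors:
  w_1·p_1 = 0.08 × 5.92476e-07 = 4.73981e-08
  w_2·p_2 = 0.08 × 0.00335859 = 0.000268687
  w_3·p_3 = 0.84 × 2.96406e-05 = 2.48981e-05
Evidence: 4.73981e-08 + 0.000268687 + 2.48981e-05 = 0.000293633
Responsibility of Subgroup 3: 2.48981e-05 / 0.000293633 ≈ 0.0848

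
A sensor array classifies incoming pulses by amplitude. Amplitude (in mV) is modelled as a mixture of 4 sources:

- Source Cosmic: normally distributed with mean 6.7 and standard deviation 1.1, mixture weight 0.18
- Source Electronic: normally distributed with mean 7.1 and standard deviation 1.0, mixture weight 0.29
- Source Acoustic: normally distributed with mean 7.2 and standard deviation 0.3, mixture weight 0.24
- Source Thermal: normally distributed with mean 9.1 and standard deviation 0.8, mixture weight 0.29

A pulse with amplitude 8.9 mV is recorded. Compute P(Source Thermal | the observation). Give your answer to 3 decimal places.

P(component k | x) = π_k·f_k(x) / marginal(x), where marginal(x) = Σ_j π_j·f_j(x).
Evaluate each component's likelihood at the observed value:
  f_Cosmic = (1/(1.1·√(2π)))·exp(−(8.9−6.7)²/(2·1.1²)) = 0.362675·exp(-2.00000) = 0.0490827
  f_Electronic = (1/(1.0·√(2π)))·exp(−(8.9−7.1)²/(2·1.0²)) = 0.398942·exp(-1.62000) = 0.0789502
  f_Acoustic = (1/(0.3·√(2π)))·exp(−(8.9−7.2)²/(2·0.3²)) = 1.329808·exp(-16.05556) = 1.41563e-07
  f_Thermal = (1/(0.8·√(2π)))·exp(−(8.9−9.1)²/(2·0.8²)) = 0.498678·exp(-0.03125) = 0.483335
Prior × likelihood for each component:
  π_Cosmic·f_Cosmic = 0.18 × 0.0490827 = 0.00883489
  π_Electronic·f_Electronic = 0.29 × 0.0789502 = 0.0228955
  π_Acoustic·f_Acoustic = 0.24 × 1.41563e-07 = 3.39751e-08
  π_Thermal·f_Thermal = 0.29 × 0.483335 = 0.140167
Evidence: 0.00883489 + 0.0228955 + 3.39751e-08 + 0.140167 = 0.171898
P(Source Thermal | the observation) = 0.140167 / 0.171898 ≈ 0.815

0.815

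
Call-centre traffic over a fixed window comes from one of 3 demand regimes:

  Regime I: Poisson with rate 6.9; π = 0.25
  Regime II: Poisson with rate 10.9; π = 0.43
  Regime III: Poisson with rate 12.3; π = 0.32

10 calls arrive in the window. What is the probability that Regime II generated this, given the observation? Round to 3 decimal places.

The responsibility of component k is π_k f_k(x) divided by Σ_j π_j f_j(x).
Poisson probabilities:
  f_I = 0.0679354
  f_II = 0.120418
  f_III = 0.0994182
Multiply by the mixture weights:
  π_I·f_I = 0.25 × 0.0679354 = 0.0169838
  π_II·f_II = 0.43 × 0.120418 = 0.0517798
  π_III·f_III = 0.32 × 0.0994182 = 0.0318138
Denominator: 0.0169838 + 0.0517798 + 0.0318138 = 0.100577
P(Regime II | data) = 0.0517798 / 0.100577 ≈ 0.515

0.515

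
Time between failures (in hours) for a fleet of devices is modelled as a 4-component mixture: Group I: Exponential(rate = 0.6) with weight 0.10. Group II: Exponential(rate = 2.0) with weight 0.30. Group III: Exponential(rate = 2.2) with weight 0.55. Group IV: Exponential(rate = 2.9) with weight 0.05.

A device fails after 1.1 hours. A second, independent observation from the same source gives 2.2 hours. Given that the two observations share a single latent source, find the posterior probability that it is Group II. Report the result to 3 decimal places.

0.192

Apply Bayes' rule: the posterior for each component is proportional to its prior times its likelihood at x.
Since both observations come from the same component, the likelihood for component k is f_k(x₁)·f_k(x₂).
  f_I = [0.6·e^(−0.6·1.1) = 0.6·e^(−0.6600) = 0.310111] × [0.160281] = 0.0497049
  f_II = [2.0·e^(−2.0·1.1) = 2.0·e^(−2.2000) = 0.221606] × [0.0245547] = 0.00544147
  f_III = [2.2·e^(−2.2·1.1) = 2.2·e^(−2.4200) = 0.195628] × [0.0173955] = 0.00340304
  f_IV = [2.9·e^(−2.9·1.1) = 2.9·e^(−3.1900) = 0.119398] × [0.00491586] = 0.000586946
Weight by the priors:
  π_I·f_I = 0.10 × 0.0497049 = 0.00497049
  π_II·f_II = 0.30 × 0.00544147 = 0.00163244
  π_III·f_III = 0.55 × 0.00340304 = 0.00187167
  π_IV·f_IV = 0.05 × 0.000586946 = 2.93473e-05
Evidence: 0.00497049 + 0.00163244 + 0.00187167 + 2.93473e-05 = 0.00850396
So the posterior for Group II is 0.00163244 / 0.00850396 ≈ 0.192.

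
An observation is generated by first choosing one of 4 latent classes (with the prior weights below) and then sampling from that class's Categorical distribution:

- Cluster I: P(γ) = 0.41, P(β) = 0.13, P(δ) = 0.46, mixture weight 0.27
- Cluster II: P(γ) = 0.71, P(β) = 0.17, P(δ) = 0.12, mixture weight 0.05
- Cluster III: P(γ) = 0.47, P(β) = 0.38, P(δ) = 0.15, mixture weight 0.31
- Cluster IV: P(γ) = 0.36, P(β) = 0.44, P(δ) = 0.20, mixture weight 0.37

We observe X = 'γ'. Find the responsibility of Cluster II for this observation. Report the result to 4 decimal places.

0.0835

By Bayes' theorem, P(k | x) = w_k f_k(x) / Σ_j w_j f_j(x).
Categorical probabilities:
  L_I = P(γ | comp) = 0.41
  L_II = P(γ | comp) = 0.71
  L_III = P(γ | comp) = 0.47
  L_IV = P(γ | comp) = 0.36
Multiply by the mixture weights:
  w_I·L_I = 0.27 × 0.41 = 0.1107
  w_II·L_II = 0.05 × 0.71 = 0.0355
  w_III·L_III = 0.31 × 0.47 = 0.1457
  w_IV·L_IV = 0.37 × 0.36 = 0.1332
Evidence: 0.1107 + 0.0355 + 0.1457 + 0.1332 = 0.4251
So the posterior for Cluster II is 0.0355 / 0.4251 ≈ 0.0835.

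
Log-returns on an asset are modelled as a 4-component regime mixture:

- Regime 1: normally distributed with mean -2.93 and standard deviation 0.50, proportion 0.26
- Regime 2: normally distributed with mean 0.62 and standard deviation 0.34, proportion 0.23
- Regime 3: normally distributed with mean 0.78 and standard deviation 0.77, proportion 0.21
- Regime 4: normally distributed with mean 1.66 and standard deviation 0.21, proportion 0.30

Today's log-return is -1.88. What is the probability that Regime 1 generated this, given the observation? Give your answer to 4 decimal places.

0.9880

Apply Bayes' rule: the posterior for each component is proportional to its prior times its likelihood at x.
Evaluate each component's likelihood at the observed value:
  p_1 = 0.0879672
  p_2 = 2.13405e-12
  p_3 = 0.00132742
  p_4 = 3.74474e-62
Unnormalised posteriors:
  P(Z=1)·p_1 = 0.26 × 0.0879672 = 0.0228715
  P(Z=2)·p_2 = 0.23 × 2.13405e-12 = 4.90831e-13
  P(Z=3)·p_3 = 0.21 × 0.00132742 = 0.000278759
  P(Z=4)·p_4 = 0.30 × 3.74474e-62 = 1.12342e-62
Normaliser: 0.0228715 + 4.90831e-13 + 0.000278759 + 1.12342e-62 = 0.0231502
P(Regime 1 | -1.88) = 0.0228715 / 0.0231502 ≈ 0.9880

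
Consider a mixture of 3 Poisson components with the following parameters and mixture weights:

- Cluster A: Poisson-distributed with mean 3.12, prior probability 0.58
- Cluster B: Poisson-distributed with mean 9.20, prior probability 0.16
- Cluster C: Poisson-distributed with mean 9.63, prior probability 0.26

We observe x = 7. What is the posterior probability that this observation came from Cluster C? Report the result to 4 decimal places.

0.4447

By Bayes' theorem, P(k | x) = π_k f_k(x) / Σ_j π_j f_j(x).
Component likelihoods at x = 7:
  p_A = 0.0252146
  p_B = 0.111834
  p_C = 0.100161
Unnormalised posteriors:
  π_A·p_A = 0.58 × 0.0252146 = 0.0146245
  π_B·p_B = 0.16 × 0.111834 = 0.0178935
  π_C·p_C = 0.26 × 0.100161 = 0.0260418
Sum: 0.0146245 + 0.0178935 + 0.0260418 = 0.0585598
So the posterior for Cluster C is 0.0260418 / 0.0585598 ≈ 0.4447.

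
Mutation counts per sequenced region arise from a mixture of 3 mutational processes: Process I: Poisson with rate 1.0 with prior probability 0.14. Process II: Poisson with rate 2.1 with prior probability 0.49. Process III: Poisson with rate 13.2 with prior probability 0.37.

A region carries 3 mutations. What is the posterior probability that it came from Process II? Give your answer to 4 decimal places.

P(component k | x) = w_k·f_k(x) / marginal(x), where marginal(x) = Σ_j w_j·f_j(x).
Poisson probabilities:
  f_I = e^(−1.0)·1.0^3/3! = 0.0613132
  f_II = e^(−2.1)·2.1^3/3! = 0.189011
  f_III = e^(−13.2)·13.2^3/3! = 0.000709387
Prior × likelihood for each component:
  w_I·f_I = 0.14 × 0.0613132 = 0.00858385
  w_II·f_II = 0.49 × 0.189011 = 0.0926156
  w_III·f_III = 0.37 × 0.000709387 = 0.000262473
Normaliser: 0.00858385 + 0.0926156 + 0.000262473 = 0.101462
Responsibility of Process II: 0.0926156 / 0.101462 ≈ 0.9128

0.9128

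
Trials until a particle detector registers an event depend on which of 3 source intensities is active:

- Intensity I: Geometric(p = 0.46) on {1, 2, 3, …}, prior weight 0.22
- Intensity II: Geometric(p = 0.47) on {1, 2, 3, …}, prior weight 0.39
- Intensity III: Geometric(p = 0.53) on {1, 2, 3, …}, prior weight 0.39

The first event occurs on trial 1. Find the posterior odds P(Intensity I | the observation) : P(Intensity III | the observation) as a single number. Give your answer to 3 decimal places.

Only the two components matter; the odds are (π_i f_i(x)) / (π_j f_j(x)).
Geometric probabilities:
  f_I = 0.46
  f_II = 0.47
  f_III = 0.53
Odds = (0.22/0.39) × (0.46/0.53) = 0.564103 × 0.867925 ≈ 0.490

0.490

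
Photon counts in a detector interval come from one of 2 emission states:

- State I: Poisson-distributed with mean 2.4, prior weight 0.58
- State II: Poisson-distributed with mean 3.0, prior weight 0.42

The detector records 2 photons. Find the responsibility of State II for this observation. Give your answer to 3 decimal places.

Posterior ∝ prior × likelihood, so P(k | x) ∝ w_k f_k(x); normalise over all components.
Evaluate each component's likelihood at the observed value:
  f_I = e^(−2.4)·2.4^2/2! = 0.261268
  f_II = e^(−3.0)·3.0^2/2! = 0.224042
Prior × likelihood for each component:
  w_I·f_I = 0.58 × 0.261268 = 0.151535
  w_II·f_II = 0.42 × 0.224042 = 0.0940976
Marginal: 0.151535 + 0.0940976 = 0.245633
So the posterior for State II is 0.0940976 / 0.245633 ≈ 0.383.

0.383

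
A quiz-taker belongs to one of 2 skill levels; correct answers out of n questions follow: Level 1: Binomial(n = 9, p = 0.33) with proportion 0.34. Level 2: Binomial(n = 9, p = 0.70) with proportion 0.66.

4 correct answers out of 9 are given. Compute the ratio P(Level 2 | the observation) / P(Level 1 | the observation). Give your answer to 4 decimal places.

Since P(k|x) ∝ w_k f_k(x), the posterior odds are w_i f_i(x) / (w_j f_j(x)).
Evaluate each component's likelihood at the observed value:
  L_1 = 0.201744
  L_2 = 0.0735138
Odds = (0.66/0.34) × (0.0735138/0.201744) = 1.94118 × 0.364392 ≈ 0.7073

0.7073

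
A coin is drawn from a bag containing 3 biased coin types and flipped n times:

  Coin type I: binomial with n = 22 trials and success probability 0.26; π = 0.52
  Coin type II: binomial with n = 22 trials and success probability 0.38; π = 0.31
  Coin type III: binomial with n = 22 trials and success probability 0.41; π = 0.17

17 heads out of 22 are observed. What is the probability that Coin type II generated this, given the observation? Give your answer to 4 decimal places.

By Bayes' theorem, P(k | x) = π_k f_k(x) / Σ_j π_j f_j(x).
Evaluate each component's likelihood at the observed value:
  f_I = 6.62556e-07
  f_II = 0.000173299
  f_III = 0.000492156
Weight by the priors:
  π_I·f_I = 0.52 × 6.62556e-07 = 3.44529e-07
  π_II·f_II = 0.31 × 0.000173299 = 5.37227e-05
  π_III·f_III = 0.17 × 0.000492156 = 8.36665e-05
Evidence: 3.44529e-07 + 5.37227e-05 + 8.36665e-05 = 0.000137734
P(Coin type II | 17 heads out of 22) ≈ 0.3900

0.3900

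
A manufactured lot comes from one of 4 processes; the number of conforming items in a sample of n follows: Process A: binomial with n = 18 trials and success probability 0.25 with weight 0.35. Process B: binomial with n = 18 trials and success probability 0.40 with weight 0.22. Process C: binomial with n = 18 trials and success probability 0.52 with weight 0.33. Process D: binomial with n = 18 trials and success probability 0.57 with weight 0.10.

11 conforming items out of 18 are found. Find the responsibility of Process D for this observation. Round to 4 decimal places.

0.2453

By Bayes' theorem, P(k | x) = w_k f_k(x) / Σ_j w_j f_j(x).
Binomial probabilities:
  p_A = C(18,11)·0.25^11·0.75^7 = 31824·2.38419e-07·0.133484 = 0.0010128
  p_B = C(18,11)·0.40^11·0.60^7 = 31824·4.1943e-05·0.0279936 = 0.0373657
  p_C = C(18,11)·0.52^11·0.48^7 = 31824·0.000751687·0.00587068 = 0.140437
  p_D = C(18,11)·0.57^11·0.43^7 = 31824·0.00206359·0.00271819 = 0.178508
Weight by the priors:
  w_A·p_A = 0.35 × 0.0010128 = 0.00035448
  w_B·p_B = 0.22 × 0.0373657 = 0.00822046
  w_C·p_C = 0.33 × 0.140437 = 0.0463441
  w_D·p_D = 0.10 × 0.178508 = 0.0178508
Normaliser: 0.00035448 + 0.00822046 + 0.0463441 + 0.0178508 = 0.0727698
P(Process D | x) = 0.0178508 / 0.0727698 ≈ 0.2453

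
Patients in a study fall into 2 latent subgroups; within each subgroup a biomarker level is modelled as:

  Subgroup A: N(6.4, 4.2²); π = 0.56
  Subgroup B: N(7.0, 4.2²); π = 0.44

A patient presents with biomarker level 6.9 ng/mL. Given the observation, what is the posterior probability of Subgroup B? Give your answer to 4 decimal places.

0.4417

Apply Bayes' rule: the posterior for each component is proportional to its prior times its likelihood at x.
Normal densities:
  f_A = 0.0943155
  f_B = 0.0949593
Unnormalised posteriors:
  π_A·f_A = 0.56 × 0.0943155 = 0.0528167
  π_B·f_B = 0.44 × 0.0949593 = 0.0417821
Evidence: 0.0528167 + 0.0417821 = 0.0945988
Responsibility of Subgroup B: 0.0417821 / 0.0945988 ≈ 0.4417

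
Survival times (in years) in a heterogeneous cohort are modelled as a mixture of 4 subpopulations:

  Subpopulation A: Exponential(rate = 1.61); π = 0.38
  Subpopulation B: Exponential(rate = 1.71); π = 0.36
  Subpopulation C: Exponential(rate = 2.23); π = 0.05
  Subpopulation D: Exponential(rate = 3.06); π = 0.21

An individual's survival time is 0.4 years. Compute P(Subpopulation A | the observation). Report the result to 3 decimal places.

0.371

Posterior ∝ prior × likelihood, so P(k | x) ∝ w_k f_k(x); normalise over all components.
Component likelihoods at x = 0.4 years:
  p_A = 1.61·e^(−1.61·0.4) = 1.61·e^(−0.6440) = 0.845552
  p_B = 1.71·e^(−1.71·0.4) = 1.71·e^(−0.6840) = 0.862857
  p_C = 2.23·e^(−2.23·0.4) = 2.23·e^(−0.8920) = 0.913933
  p_D = 3.06·e^(−3.06·0.4) = 3.06·e^(−1.2240) = 0.899798
Weight by the priors:
  w_A·p_A = 0.38 × 0.845552 = 0.32131
  w_B·p_B = 0.36 × 0.862857 = 0.310628
  w_C·p_C = 0.05 × 0.913933 = 0.0456966
  w_D·p_D = 0.21 × 0.899798 = 0.188958
Denominator: 0.32131 + 0.310628 + 0.0456966 + 0.188958 = 0.866592
P(Subpopulation A | x) ≈ 0.371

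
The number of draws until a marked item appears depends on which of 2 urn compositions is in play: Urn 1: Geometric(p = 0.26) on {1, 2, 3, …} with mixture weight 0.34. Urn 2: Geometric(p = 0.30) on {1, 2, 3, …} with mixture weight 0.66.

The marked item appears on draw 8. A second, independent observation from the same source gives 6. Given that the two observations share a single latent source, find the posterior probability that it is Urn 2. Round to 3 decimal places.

0.570

P(component k | x) = π_k·f_k(x) / marginal(x), where marginal(x) = Σ_j π_j·f_j(x).
Since both observations come from the same component, the likelihood for component k is f_k(x₁)·f_k(x₂).
  L_1 = [0.26·(1−0.26)^7 = 0.26·0.121513 = 0.0315933] × [0.0576942] = 0.00182275
  L_2 = [0.30·(1−0.30)^7 = 0.30·0.0823543 = 0.0247063] × [0.050421] = 0.00124572
Weight by the priors:
  π_1·L_1 = 0.34 × 0.00182275 = 0.000619735
  π_2·L_2 = 0.66 × 0.00124572 = 0.000822172
Sum: 0.000619735 + 0.000822172 = 0.00144191
So the posterior for Urn 2 is 0.000822172 / 0.00144191 ≈ 0.570.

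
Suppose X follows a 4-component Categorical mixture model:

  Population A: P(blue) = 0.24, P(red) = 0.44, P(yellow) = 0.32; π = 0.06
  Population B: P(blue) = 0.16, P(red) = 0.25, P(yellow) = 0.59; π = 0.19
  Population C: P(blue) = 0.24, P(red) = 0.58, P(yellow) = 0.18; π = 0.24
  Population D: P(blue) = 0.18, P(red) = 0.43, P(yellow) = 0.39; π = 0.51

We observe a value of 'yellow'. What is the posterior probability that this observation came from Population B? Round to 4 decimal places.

0.3002

The responsibility of component k is w_k f_k(x) divided by Σ_j w_j f_j(x).
Evaluate each component's likelihood at the observed value:
  p_A = P(yellow | comp) = 0.32
  p_B = P(yellow | comp) = 0.59
  p_C = P(yellow | comp) = 0.18
  p_D = P(yellow | comp) = 0.39
Multiply by the mixture weights:
  w_A·p_A = 0.06 × 0.32 = 0.0192
  w_B·p_B = 0.19 × 0.59 = 0.1121
  w_C·p_C = 0.24 × 0.18 = 0.0432
  w_D·p_D = 0.51 × 0.39 = 0.1989
Evidence: 0.0192 + 0.1121 + 0.0432 + 0.1989 = 0.3734
So the posterior for Population B is 0.1121 / 0.3734 ≈ 0.3002.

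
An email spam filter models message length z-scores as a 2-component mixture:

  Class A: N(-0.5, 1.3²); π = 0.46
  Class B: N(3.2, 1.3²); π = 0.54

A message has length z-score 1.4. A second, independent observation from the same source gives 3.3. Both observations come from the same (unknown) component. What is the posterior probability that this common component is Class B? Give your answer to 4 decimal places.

0.9894

Apply Bayes' rule: the posterior for each component is proportional to its prior times its likelihood at x.
Since both observations come from the same component, the likelihood for component k is f_k(x₁)·f_k(x₂).
  L_A = [0.105468] × [0.00428133] = 0.000451542
  L_B = [0.117669] × [0.305972] = 0.0360033
Multiply by the mixture weights:
  w_A·L_A = 0.46 × 0.000451542 = 0.000207709
  w_B·L_B = 0.54 × 0.0360033 = 0.0194418
Marginal: 0.000207709 + 0.0194418 = 0.0196495
P(Class B | x₁, x₂) ≈ 0.9894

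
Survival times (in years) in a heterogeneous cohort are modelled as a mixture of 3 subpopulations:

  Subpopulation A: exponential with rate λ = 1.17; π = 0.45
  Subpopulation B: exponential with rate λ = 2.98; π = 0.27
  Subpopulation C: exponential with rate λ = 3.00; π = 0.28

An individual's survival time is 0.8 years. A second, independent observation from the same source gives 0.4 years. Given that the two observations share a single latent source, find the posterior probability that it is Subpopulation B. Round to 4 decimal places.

Apply Bayes' rule: the posterior for each component is proportional to its prior times its likelihood at x.
Since both observations come from the same component, the likelihood for component k is f_k(x₁)·f_k(x₂).
  f_A = [1.17·e^(−1.17·0.8) = 1.17·e^(−0.9360) = 0.458866] × [0.732717] = 0.336219
  f_B = [2.98·e^(−2.98·0.8) = 2.98·e^(−2.3840) = 0.2747] × [0.904768] = 0.24854
  f_C = [3.00·e^(−3.00·0.8) = 3.00·e^(−2.4000) = 0.272154] × [0.903583] = 0.245914
Weight by the priors:
  π_A·f_A = 0.45 × 0.336219 = 0.151299
  π_B·f_B = 0.27 × 0.24854 = 0.0671057
  π_C·f_C = 0.28 × 0.245914 = 0.0688558
Normaliser: 0.151299 + 0.0671057 + 0.0688558 = 0.28726
Responsibility of Subpopulation B: 0.0671057 / 0.28726 ≈ 0.2336

0.2336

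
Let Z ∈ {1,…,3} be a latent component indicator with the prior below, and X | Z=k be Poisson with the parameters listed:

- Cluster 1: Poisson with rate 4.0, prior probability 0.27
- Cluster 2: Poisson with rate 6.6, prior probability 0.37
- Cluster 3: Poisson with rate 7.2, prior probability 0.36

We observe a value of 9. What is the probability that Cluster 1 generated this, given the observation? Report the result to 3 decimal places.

0.048

Apply Bayes' rule: the posterior for each component is proportional to its prior times its likelihood at x.
Poisson probabilities:
  p_1 = e^(−4.0)·4.0^9/9! = 0.0132312
  p_2 = e^(−6.6)·6.6^9/9! = 0.0890818
  p_3 = e^(−7.2)·7.2^9/9! = 0.106982
Multiply by the mixture weights:
  π_1·p_1 = 0.27 × 0.0132312 = 0.00357242
  π_2·p_2 = 0.37 × 0.0890818 = 0.0329603
  π_3·p_3 = 0.36 × 0.106982 = 0.0385134
Marginal: 0.00357242 + 0.0329603 + 0.0385134 = 0.0750461
So the posterior for Cluster 1 is 0.00357242 / 0.0750461 ≈ 0.048.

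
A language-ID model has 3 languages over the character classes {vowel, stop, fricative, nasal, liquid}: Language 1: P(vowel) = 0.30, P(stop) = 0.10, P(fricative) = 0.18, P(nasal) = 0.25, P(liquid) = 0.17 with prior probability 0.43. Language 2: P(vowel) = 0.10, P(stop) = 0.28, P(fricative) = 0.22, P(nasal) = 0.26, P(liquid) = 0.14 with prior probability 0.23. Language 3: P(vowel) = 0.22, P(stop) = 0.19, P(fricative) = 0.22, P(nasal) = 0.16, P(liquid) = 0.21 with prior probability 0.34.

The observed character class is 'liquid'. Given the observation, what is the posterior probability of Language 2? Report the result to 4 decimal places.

By Bayes' theorem, P(k | x) = w_k f_k(x) / Σ_j w_j f_j(x).
Evaluate each component's likelihood at the observed value:
  L_1 = P(liquid | comp) = 0.17
  L_2 = P(liquid | comp) = 0.14
  L_3 = P(liquid | comp) = 0.21
Prior × likelihood for each component:
  w_1·L_1 = 0.43 × 0.17 = 0.0731
  w_2·L_2 = 0.23 × 0.14 = 0.0322
  w_3·L_3 = 0.34 × 0.21 = 0.0714
Marginal: 0.0731 + 0.0322 + 0.0714 = 0.1767
P(Language 2 | x) = 0.0322 / 0.1767 ≈ 0.1822

0.1822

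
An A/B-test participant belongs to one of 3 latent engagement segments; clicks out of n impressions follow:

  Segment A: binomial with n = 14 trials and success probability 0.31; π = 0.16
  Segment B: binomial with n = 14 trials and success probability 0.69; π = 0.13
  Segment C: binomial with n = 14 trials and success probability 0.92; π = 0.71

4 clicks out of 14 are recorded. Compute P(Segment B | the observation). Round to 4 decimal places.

By Bayes' theorem, P(k | x) = w_k f_k(x) / Σ_j w_j f_j(x).
Binomial probabilities:
  L_A = C(14,4)·0.31^4·0.69^10 = 1001·0.00923521·0.0244619 = 0.226137
  L_B = C(14,4)·0.69^4·0.31^10 = 1001·0.226671·8.19628e-06 = 0.00185972
  L_C = C(14,4)·0.92^4·0.08^10 = 1001·0.716393·1.07374e-11 = 7.6999e-09
Prior × likelihood for each component:
  w_A·L_A = 0.16 × 0.226137 = 0.0361819
  w_B·L_B = 0.13 × 0.00185972 = 0.000241763
  w_C·L_C = 0.71 × 7.6999e-09 = 5.46693e-09
Marginal: 0.0361819 + 0.000241763 + 5.46693e-09 = 0.0364237
So the posterior for Segment B is 0.000241763 / 0.0364237 ≈ 0.0066.

0.0066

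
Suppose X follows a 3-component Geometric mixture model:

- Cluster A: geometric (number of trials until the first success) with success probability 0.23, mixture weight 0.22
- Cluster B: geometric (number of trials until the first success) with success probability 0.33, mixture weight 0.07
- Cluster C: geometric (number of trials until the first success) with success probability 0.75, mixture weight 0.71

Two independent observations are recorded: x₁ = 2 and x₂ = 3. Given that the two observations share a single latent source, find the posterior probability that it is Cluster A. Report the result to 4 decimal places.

0.3837

Apply Bayes' rule: the posterior for each component is proportional to its prior times its likelihood at x.
Since both observations come from the same component, the likelihood for component k is f_k(x₁)·f_k(x₂).
  p_A = [0.1771] × [0.136367] = 0.0241506
  p_B = [0.2211] × [0.148137] = 0.0327531
  p_C = [0.1875] × [0.046875] = 0.00878906
Weight by the priors:
  w_A·p_A = 0.22 × 0.0241506 = 0.00531313
  w_B·p_B = 0.07 × 0.0327531 = 0.00229272
  w_C·p_C = 0.71 × 0.00878906 = 0.00624023
Marginal: 0.00531313 + 0.00229272 + 0.00624023 = 0.0138461
P(Cluster A | data) ≈ 0.3837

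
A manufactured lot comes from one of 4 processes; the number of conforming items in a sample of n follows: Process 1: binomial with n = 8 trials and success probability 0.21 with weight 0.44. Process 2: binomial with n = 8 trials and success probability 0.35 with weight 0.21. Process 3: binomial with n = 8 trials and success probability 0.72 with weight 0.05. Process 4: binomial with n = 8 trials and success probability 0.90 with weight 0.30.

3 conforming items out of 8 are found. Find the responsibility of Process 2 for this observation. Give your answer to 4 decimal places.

0.4478

Posterior ∝ prior × likelihood, so P(k | x) ∝ π_k f_k(x); normalise over all components.
Component likelihoods at x = 3 conforming items out of 8:
  f_1 = 0.159581
  f_2 = 0.278586
  f_3 = 0.0359729
  f_4 = 0.00040824
Prior × likelihood for each component:
  π_1·f_1 = 0.44 × 0.159581 = 0.0702157
  π_2·f_2 = 0.21 × 0.278586 = 0.058503
  π_3·f_3 = 0.05 × 0.0359729 = 0.00179865
  π_4·f_4 = 0.30 × 0.00040824 = 0.000122472
Normaliser: 0.0702157 + 0.058503 + 0.00179865 + 0.000122472 = 0.13064
Responsibility of Process 2: 0.058503 / 0.13064 ≈ 0.4478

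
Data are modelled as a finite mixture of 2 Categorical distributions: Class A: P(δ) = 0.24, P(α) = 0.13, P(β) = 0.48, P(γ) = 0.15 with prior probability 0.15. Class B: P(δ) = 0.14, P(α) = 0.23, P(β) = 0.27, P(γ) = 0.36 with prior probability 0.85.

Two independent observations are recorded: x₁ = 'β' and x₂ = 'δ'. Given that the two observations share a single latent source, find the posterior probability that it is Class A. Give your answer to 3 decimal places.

0.350

Posterior ∝ prior × likelihood, so P(k | x) ∝ P(Z=k) f_k(x); normalise over all components.
Since both observations come from the same component, the likelihood for component k is f_k(x₁)·f_k(x₂).
  L_A = [P(β | comp) = 0.48] × [0.24] = 0.1152
  L_B = [P(β | comp) = 0.27] × [0.14] = 0.0378
Multiply by the mixture weights:
  P(Z=A)·L_A = 0.15 × 0.1152 = 0.01728
  P(Z=B)·L_B = 0.85 × 0.0378 = 0.03213
Evidence: 0.01728 + 0.03213 = 0.04941
So the posterior for Class A is 0.01728 / 0.04941 ≈ 0.350.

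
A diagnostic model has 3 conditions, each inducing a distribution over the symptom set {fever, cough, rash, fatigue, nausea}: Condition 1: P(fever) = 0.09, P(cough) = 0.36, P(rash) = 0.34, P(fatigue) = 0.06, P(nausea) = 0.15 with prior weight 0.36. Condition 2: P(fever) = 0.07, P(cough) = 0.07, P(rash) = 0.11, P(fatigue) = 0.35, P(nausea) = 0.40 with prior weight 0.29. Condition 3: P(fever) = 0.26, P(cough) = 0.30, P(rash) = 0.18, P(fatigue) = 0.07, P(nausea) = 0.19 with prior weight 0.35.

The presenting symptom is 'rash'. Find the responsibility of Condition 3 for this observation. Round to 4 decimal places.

Posterior ∝ prior × likelihood, so P(k | x) ∝ π_k f_k(x); normalise over all components.
Categorical probabilities:
  p_1 = 0.34
  p_2 = 0.11
  p_3 = 0.18
Multiply by the mixture weights:
  π_1·p_1 = 0.36 × 0.34 = 0.1224
  π_2·p_2 = 0.29 × 0.11 = 0.0319
  π_3·p_3 = 0.35 × 0.18 = 0.063
Evidence: 0.1224 + 0.0319 + 0.063 = 0.2173
So the posterior for Condition 3 is 0.063 / 0.2173 ≈ 0.2899.

0.2899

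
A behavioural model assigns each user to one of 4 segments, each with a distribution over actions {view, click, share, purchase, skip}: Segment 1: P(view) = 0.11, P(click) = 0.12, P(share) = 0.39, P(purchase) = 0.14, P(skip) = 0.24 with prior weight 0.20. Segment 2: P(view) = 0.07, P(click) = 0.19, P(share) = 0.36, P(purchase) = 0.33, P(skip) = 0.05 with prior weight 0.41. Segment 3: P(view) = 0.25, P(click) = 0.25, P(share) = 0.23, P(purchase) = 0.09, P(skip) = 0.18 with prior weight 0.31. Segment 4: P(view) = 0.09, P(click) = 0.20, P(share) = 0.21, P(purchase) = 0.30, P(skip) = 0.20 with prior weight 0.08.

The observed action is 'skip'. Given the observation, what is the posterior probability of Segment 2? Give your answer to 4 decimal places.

0.1461

P(component k | x) = P(Z=k)·f_k(x) / marginal(x), where marginal(x) = Σ_j P(Z=j)·f_j(x).
Evaluate each component's likelihood at the observed value:
  f_1 = 0.24
  f_2 = 0.05
  f_3 = 0.18
  f_4 = 0.2
Prior × likelihood for each component:
  P(Z=1)·f_1 = 0.20 × 0.24 = 0.048
  P(Z=2)·f_2 = 0.41 × 0.05 = 0.0205
  P(Z=3)·f_3 = 0.31 × 0.18 = 0.0558
  P(Z=4)·f_4 = 0.08 × 0.2 = 0.016
Marginal: 0.048 + 0.0205 + 0.0558 + 0.016 = 0.1403
P(Segment 2 | data) ≈ 0.1461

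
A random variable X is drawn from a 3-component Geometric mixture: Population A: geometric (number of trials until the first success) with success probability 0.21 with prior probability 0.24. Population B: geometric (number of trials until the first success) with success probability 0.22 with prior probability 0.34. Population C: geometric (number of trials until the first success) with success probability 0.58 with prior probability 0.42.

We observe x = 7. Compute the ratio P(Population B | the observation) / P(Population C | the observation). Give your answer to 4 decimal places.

Since P(k|x) ∝ π_k f_k(x), the posterior odds are π_i f_i(x) / (π_j f_j(x)).
Component likelihoods at x = 7:
  f_A = 0.0510484
  f_B = 0.0495439
  f_C = 0.00318364
0.0168449 / 0.00133713 ≈ 12.5978

12.5978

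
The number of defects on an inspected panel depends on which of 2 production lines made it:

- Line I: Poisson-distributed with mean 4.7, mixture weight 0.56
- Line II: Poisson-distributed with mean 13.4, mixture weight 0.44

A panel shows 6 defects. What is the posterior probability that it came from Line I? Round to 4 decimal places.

0.9343

By Bayes' theorem, P(k | x) = w_k f_k(x) / Σ_j w_j f_j(x).
Poisson probabilities:
  p_I = e^(−4.7)·4.7^6/6! = 0.136167
  p_II = e^(−13.4)·13.4^6/6! = 0.0121829
Multiply by the mixture weights:
  w_I·p_I = 0.56 × 0.136167 = 0.0762533
  w_II·p_II = 0.44 × 0.0121829 = 0.00536047
Denominator: 0.0762533 + 0.00536047 = 0.0816138
P(Line I | 6 defects) ≈ 0.9343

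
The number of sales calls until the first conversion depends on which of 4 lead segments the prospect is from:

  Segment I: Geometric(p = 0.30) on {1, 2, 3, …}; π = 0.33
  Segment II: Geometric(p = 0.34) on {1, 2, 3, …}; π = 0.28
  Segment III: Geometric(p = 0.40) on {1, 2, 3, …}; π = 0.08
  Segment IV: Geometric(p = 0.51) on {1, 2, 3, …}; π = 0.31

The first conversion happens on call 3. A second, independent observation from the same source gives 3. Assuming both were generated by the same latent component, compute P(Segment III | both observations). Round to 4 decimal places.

Posterior ∝ prior × likelihood, so P(k | x) ∝ P(Z=k) f_k(x); normalise over all components.
Since both observations come from the same component, the likelihood for component k is f_k(x₁)·f_k(x₂).
  f_I = [0.30·(1−0.30)^2 = 0.30·0.49 = 0.147] × [0.147] = 0.021609
  f_II = [0.34·(1−0.34)^2 = 0.34·0.4356 = 0.148104] × [0.148104] = 0.0219348
  f_III = [0.40·(1−0.40)^2 = 0.40·0.36 = 0.144] × [0.144] = 0.020736
  f_IV = [0.51·(1−0.51)^2 = 0.51·0.2401 = 0.122451] × [0.122451] = 0.0149942
Multiply by the mixture weights:
  P(Z=I)·f_I = 0.33 × 0.021609 = 0.00713097
  P(Z=II)·f_II = 0.28 × 0.0219348 = 0.00614174
  P(Z=III)·f_III = 0.08 × 0.020736 = 0.00165888
  P(Z=IV)·f_IV = 0.31 × 0.0149942 = 0.00464822
Denominator: 0.00713097 + 0.00614174 + 0.00165888 + 0.00464822 = 0.0195798
So the posterior for Segment III is 0.00165888 / 0.0195798 ≈ 0.0847.

0.0847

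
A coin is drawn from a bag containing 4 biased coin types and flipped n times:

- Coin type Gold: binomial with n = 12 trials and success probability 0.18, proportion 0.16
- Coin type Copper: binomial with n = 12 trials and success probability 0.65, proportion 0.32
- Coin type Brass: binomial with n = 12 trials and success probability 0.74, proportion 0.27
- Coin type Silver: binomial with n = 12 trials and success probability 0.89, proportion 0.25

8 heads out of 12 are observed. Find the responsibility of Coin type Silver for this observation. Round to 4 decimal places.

0.0517

Apply Bayes' rule: the posterior for each component is proportional to its prior times its likelihood at x.
Binomial probabilities:
  f_Gold = 0.000246627
  f_Copper = 0.236692
  f_Brass = 0.203401
  f_Silver = 0.0285296
Weight by the priors:
  P(Z=Gold)·f_Gold = 0.16 × 0.000246627 = 3.94603e-05
  P(Z=Copper)·f_Copper = 0.32 × 0.236692 = 0.0757416
  P(Z=Brass)·f_Brass = 0.27 × 0.203401 = 0.0549182
  P(Z=Silver)·f_Silver = 0.25 × 0.0285296 = 0.00713241
Normaliser: 3.94603e-05 + 0.0757416 + 0.0549182 + 0.00713241 = 0.137832
Responsibility of Coin type Silver: 0.00713241 / 0.137832 ≈ 0.0517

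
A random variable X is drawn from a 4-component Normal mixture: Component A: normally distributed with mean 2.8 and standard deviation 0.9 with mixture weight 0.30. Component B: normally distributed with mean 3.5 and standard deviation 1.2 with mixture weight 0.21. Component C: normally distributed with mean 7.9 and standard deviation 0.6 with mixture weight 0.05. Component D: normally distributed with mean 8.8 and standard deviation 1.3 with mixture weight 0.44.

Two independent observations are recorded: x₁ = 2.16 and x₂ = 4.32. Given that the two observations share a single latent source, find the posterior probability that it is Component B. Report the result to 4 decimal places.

The responsibility of component k is P(Z=k) f_k(x) divided by Σ_j P(Z=j) f_j(x).
Since both observations come from the same component, the likelihood for component k is f_k(x₁)·f_k(x₂).
  f_A = [0.34424] × [0.106485] = 0.0366564
  f_B = [0.178221] × [0.263229] = 0.0469128
  f_C = [8.89615e-21] × [1.23616e-08] = 1.09971e-28
  f_D = [6.63615e-07] × [0.00080934] = 5.37091e-10
Prior × likelihood for each component:
  P(Z=A)·f_A = 0.30 × 0.0366564 = 0.0109969
  P(Z=B)·f_B = 0.21 × 0.0469128 = 0.00985169
  P(Z=C)·f_C = 0.05 × 1.09971e-28 = 5.49855e-30
  P(Z=D)·f_D = 0.44 × 5.37091e-10 = 2.3632e-10
Sum: 0.0109969 + 0.00985169 + 5.49855e-30 + 2.3632e-10 = 0.0208486
Responsibility of Component B: 0.00985169 / 0.0208486 ≈ 0.4725

0.4725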